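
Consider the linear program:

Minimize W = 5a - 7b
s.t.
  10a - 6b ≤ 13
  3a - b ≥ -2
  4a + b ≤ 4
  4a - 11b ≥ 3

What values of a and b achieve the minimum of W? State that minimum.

Vertices and W = 5a - 7b:
  (-25/8, -59/8) → W = 36
  (37/34, -6/17) → W = 269/34
  (-25/29, -17/29) → W = -6/29
  (47/48, 1/12) → W = 69/16

a = -25/29, b = -17/29, minimum W = -6/29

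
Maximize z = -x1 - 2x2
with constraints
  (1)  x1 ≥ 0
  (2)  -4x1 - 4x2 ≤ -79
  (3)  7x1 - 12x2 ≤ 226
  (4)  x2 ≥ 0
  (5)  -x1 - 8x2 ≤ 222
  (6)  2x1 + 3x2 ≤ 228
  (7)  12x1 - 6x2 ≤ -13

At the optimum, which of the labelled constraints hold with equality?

Feasible corners and z = -x1 - 2x2:
  (0, 79/4) → z = -79/2
  (0, 76) → z = -152
  (211/36, 125/9) → z = -1211/36
  (443/16, 1381/24) → z = -6853/48

The maximum is at (211/36, 125/9). Substituting into each constraint, equality holds for (2) and (7); the remaining constraints have slack.

(2) and (7)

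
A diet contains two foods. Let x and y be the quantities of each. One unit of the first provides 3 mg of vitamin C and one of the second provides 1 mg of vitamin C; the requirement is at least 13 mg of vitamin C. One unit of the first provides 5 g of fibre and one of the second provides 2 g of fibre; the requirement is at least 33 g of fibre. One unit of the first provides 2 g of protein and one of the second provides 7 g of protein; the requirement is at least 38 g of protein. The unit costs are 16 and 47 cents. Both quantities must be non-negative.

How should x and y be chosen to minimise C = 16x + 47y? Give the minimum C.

x = 5, y = 4, minimum C = 268

Corner points and C = 16x + 47y:
  (0, 33/2) → C = 1551/2
  (19, 0) → C = 304
  (5, 4) → C = 268
The feasible region is unbounded (it extends along (0, 1), (1, 0)), but C strictly increases along every unbounded feasible direction, so there is no improving ray and the minimum is attained at a vertex.

The optimum lies where 5x + 2y = 33 and 2x + 7y = 38.
Solving simultaneously gives x = 5, y = 4.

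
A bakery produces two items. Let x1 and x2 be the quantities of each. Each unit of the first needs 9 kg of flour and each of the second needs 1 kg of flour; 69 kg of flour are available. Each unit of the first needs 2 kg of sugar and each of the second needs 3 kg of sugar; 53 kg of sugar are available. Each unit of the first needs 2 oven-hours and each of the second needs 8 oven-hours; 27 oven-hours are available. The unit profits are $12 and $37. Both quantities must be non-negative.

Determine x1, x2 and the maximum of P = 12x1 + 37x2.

x1 = 15/2, x2 = 3/2, maximum P = 291/2

Extreme points and P = 12x1 + 37x2:
  (0, 0) → P = 0
  (0, 27/8) → P = 999/8
  (23/3, 0) → P = 92
  (15/2, 3/2) → P = 291/2

The optimum lies where 9x1 + x2 = 69 and 2x1 + 8x2 = 27.
Solving simultaneously gives x1 = 15/2, x2 = 3/2.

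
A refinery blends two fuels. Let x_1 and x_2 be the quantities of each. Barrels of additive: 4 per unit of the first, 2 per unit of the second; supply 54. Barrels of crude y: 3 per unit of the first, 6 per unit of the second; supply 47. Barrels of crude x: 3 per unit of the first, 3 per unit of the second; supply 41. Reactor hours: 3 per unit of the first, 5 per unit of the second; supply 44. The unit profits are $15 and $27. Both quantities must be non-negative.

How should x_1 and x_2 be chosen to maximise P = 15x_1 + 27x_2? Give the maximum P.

Feasible corners and P = 15x_1 + 27x_2:
  (0, 0) → P = 0
  (0, 47/6) → P = 423/2
  (27/2, 0) → P = 405/2
  (40/3, 1/3) → P = 209
  (29/3, 3) → P = 226
  (73/6, 3/2) → P = 223

x_1 = 29/3, x_2 = 3, maximum P = 226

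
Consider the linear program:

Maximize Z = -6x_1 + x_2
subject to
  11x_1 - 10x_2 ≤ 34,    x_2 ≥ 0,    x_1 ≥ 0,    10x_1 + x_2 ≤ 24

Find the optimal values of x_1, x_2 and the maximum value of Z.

Corner points and Z = -6x_1 + x_2:
  (0, 0) → Z = 0
  (12/5, 0) → Z = -72/5
  (0, 24) → Z = 24

The optimum lies where x_1 = 0 and 10x_1 + x_2 = 24.
Solving simultaneously gives x_1 = 0, x_2 = 24.

x_1 = 0, x_2 = 24, maximum Z = 24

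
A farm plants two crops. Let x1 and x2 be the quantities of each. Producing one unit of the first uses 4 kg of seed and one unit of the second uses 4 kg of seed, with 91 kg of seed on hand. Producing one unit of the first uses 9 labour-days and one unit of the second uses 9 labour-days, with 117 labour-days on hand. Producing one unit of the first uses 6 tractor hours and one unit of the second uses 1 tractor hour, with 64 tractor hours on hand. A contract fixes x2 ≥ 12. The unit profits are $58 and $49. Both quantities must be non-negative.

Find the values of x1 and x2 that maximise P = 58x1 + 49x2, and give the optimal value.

x1 = 1, x2 = 12, maximum P = 646

Vertices and P = 58x1 + 49x2:
  (0, 13) → P = 637
  (0, 12) → P = 588
  (1, 12) → P = 646

At the optimal vertex, 9x1 + 9x2 = 117 and x2 = 12.
Solving simultaneously gives x1 = 1, x2 = 12.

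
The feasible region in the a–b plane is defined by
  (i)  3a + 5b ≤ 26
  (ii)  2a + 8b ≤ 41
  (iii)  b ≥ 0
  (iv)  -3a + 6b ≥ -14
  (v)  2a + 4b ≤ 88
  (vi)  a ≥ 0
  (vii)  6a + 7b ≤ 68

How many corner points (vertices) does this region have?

Pairwise boundary intersections that survive every other constraint:
  (3/14, 71/14)
  (226/33, 12/11)
  (0, 41/8)
  (14/3, 0)
  (0, 0)

5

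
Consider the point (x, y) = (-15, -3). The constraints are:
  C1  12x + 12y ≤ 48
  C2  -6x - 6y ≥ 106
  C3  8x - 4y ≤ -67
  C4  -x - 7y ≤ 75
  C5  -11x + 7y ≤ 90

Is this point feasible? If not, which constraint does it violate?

Constraint C5: -11x + 7y = 144, which is not ≤ 90. All other constraints are satisfied.

not feasible — violates C5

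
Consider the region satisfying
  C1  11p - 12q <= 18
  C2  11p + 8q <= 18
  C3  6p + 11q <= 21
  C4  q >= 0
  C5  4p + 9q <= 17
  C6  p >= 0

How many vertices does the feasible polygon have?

5

Of the 15 pairwise boundary intersections, those satisfying every inequality are:
  (18/11, 0)
  (30/73, 123/73)
  (1/5, 9/5)
  (0, 0)
  (0, 17/9)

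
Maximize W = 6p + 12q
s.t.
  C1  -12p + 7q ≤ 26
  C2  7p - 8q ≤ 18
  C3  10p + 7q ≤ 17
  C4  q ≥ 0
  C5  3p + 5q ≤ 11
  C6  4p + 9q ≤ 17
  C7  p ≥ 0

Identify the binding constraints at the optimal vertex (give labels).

C3 and C6

Corner points and W = 6p + 12q:
  (17/10, 0) → W = 51/5
  (17/31, 51/31) → W = 714/31
  (0, 0) → W = 0
  (0, 17/9) → W = 68/3

The maximum is at (17/31, 51/31). Substituting into each constraint, equality holds for C3 and C6; the remaining constraints have slack.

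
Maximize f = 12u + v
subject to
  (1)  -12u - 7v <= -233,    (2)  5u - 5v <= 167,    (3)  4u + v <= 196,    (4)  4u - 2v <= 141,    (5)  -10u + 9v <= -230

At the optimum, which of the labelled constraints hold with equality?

Extreme points and f = 12u + v:
  (2334/95, -839/95) → f = 27169/95
  (3707/178, -215/89) → f = 22027/89
  (371/10, 37/10) → f = 4489/10
  (533/12, 55/3) → f = 1654/3
  (997/23, 520/23) → f = 12484/23

The maximum is at (533/12, 55/3). Substituting into each constraint, equality holds for (3) and (4); the remaining constraints have slack.

(3) and (4)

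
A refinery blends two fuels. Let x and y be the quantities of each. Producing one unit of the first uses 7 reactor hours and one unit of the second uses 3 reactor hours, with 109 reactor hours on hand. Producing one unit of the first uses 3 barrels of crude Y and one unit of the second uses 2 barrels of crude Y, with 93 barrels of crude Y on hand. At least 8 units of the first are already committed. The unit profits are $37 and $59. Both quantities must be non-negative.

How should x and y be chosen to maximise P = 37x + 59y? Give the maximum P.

x = 8, y = 53/3, maximum P = 4015/3

Corner points and P = 37x + 59y:
  (109/7, 0) → P = 4033/7
  (8, 0) → P = 296
  (8, 53/3) → P = 4015/3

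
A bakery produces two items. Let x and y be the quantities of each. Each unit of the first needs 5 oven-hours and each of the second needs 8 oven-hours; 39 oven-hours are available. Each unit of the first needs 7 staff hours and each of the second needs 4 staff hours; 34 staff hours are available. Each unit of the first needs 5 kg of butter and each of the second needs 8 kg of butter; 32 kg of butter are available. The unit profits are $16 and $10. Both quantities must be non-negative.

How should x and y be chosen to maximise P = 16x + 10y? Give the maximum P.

x = 4, y = 3/2, maximum P = 79

Corner points and P = 16x + 10y:
  (0, 0) → P = 0
  (0, 4) → P = 40
  (34/7, 0) → P = 544/7
  (4, 3/2) → P = 79

At the optimal vertex, 7x + 4y = 34 and 5x + 8y = 32.
Solving simultaneously gives x = 4, y = 3/2.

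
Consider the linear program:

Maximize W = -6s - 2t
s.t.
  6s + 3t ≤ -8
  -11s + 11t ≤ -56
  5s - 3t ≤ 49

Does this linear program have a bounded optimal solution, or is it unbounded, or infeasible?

From the feasible point (80/99, -424/99), moving in the direction (-11, -11) keeps every constraint satisfied while W increases without bound.

unbounded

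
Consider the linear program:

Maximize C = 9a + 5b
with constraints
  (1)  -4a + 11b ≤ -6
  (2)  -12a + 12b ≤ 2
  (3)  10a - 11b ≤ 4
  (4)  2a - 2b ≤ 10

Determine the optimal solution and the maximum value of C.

Extreme points and C = 9a + 5b:
  (-47/42, -20/21) → C = -89/6
  (-1/3, -2/3) → C = -19/3
  (-35/6, -17/3) → C = -485/6

At the optimal vertex, -4a + 11b = -6 and 10a - 11b = 4.
Solving simultaneously gives a = -1/3, b = -2/3.

a = -1/3, b = -2/3, maximum C = -19/3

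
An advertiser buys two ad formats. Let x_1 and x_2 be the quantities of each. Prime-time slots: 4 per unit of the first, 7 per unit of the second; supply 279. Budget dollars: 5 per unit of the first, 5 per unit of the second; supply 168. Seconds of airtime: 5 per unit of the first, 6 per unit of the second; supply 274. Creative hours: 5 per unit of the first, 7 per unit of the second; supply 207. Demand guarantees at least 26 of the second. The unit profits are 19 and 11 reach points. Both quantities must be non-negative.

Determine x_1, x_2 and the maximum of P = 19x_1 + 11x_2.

x_1 = 5, x_2 = 26, maximum P = 381

Extreme points and P = 19x_1 + 11x_2:
  (0, 207/7) → P = 2277/7
  (0, 26) → P = 286
  (5, 26) → P = 381

At the optimal vertex, 5x_1 + 7x_2 = 207 and x_2 = 26.
Solving simultaneously gives x_1 = 5, x_2 = 26.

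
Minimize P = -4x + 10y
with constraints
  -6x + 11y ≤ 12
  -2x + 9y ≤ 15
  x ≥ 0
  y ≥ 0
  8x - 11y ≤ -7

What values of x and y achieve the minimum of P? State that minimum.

x = 0, y = 7/11, minimum P = 70/11

Extreme points and P = -4x + 10y:
  (57/32, 33/16) → P = 27/2
  (0, 12/11) → P = 120/11
  (51/25, 53/25) → P = 326/25
  (0, 7/11) → P = 70/11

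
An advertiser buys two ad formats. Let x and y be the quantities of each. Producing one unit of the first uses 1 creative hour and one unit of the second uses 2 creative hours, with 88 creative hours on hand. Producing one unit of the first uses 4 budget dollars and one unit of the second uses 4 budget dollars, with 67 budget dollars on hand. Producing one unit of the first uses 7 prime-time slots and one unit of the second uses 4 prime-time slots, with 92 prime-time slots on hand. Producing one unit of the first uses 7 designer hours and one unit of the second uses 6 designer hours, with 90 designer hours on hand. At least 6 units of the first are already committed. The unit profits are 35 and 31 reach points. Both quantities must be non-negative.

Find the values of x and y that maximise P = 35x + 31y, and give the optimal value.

x = 6, y = 8, maximum P = 458

Corner points and P = 35x + 31y:
  (90/7, 0) → P = 450
  (6, 0) → P = 210
  (6, 8) → P = 458

At the optimal vertex, 7x + 6y = 90 and x = 6.
Solving simultaneously gives x = 6, y = 8.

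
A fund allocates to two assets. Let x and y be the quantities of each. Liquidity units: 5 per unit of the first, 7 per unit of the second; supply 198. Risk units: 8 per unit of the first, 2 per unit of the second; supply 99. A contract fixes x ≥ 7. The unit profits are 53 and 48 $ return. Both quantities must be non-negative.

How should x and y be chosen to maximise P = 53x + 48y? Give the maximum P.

x = 7, y = 43/2, maximum P = 1403

Corner points and P = 53x + 48y:
  (99/8, 0) → P = 5247/8
  (7, 0) → P = 371
  (7, 43/2) → P = 1403

At the optimal vertex, 8x + 2y = 99 and x = 7.
Solving simultaneously gives x = 7, y = 43/2.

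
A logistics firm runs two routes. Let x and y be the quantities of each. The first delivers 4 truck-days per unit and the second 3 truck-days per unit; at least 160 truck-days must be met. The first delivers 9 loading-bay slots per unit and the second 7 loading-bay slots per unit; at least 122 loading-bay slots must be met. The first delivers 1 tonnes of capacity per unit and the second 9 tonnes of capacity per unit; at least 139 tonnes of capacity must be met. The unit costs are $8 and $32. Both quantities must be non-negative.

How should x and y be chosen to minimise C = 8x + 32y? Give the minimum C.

Feasible corners and C = 8x + 32y:
  (0, 160/3) → C = 5120/3
  (139, 0) → C = 1112
  (31, 12) → C = 632
The feasible region is unbounded (it extends along (0, 1), (1, 0)), but C strictly increases along every unbounded feasible direction, so there is no improving ray and the minimum is attained at a vertex.

The optimum lies where 4x + 3y = 160 and x + 9y = 139.
Solving simultaneously gives x = 31, y = 12.

x = 31, y = 12, minimum C = 632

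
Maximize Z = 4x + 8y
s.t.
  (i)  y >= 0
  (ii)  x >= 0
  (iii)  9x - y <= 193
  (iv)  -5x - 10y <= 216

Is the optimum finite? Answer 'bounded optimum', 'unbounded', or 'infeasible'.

From the feasible point (0, 0), moving in the direction (0, 1) keeps every constraint satisfied while Z increases without bound.

unbounded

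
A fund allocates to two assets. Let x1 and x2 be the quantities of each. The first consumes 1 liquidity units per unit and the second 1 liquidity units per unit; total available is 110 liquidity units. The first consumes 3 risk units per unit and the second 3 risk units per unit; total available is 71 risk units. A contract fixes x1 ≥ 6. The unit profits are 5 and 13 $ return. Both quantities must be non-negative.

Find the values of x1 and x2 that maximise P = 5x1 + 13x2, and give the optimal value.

x1 = 6, x2 = 53/3, maximum P = 779/3

Vertices and P = 5x1 + 13x2:
  (71/3, 0) → P = 355/3
  (6, 0) → P = 30
  (6, 53/3) → P = 779/3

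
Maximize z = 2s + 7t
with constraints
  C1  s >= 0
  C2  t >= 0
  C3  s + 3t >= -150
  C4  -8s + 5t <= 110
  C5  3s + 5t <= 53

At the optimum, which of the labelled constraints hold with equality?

C1 and C5

Extreme points and z = 2s + 7t:
  (0, 0) → z = 0
  (0, 53/5) → z = 371/5
  (53/3, 0) → z = 106/3

The maximum is at (0, 53/5). Substituting into each constraint, equality holds for C1 and C5; the remaining constraints have slack.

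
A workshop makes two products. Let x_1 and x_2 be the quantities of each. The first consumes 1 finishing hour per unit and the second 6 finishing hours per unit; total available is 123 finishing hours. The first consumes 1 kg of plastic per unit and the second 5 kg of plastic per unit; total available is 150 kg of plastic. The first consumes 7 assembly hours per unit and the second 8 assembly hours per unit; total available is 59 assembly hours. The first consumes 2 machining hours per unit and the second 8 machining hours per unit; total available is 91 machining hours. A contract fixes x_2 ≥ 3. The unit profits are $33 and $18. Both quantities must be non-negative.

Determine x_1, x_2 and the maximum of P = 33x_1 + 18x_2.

x_1 = 5, x_2 = 3, maximum P = 219

Corner points and P = 33x_1 + 18x_2:
  (0, 59/8) → P = 531/4
  (0, 3) → P = 54
  (5, 3) → P = 219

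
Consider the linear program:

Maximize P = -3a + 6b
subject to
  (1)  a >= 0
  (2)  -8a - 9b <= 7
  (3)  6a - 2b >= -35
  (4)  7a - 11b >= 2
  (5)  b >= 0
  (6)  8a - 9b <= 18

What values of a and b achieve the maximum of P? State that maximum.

Vertices and P = -3a + 6b:
  (2/7, 0) → P = -6/7
  (36/5, 22/5) → P = 24/5
  (9/4, 0) → P = -27/4

a = 36/5, b = 22/5, maximum P = 24/5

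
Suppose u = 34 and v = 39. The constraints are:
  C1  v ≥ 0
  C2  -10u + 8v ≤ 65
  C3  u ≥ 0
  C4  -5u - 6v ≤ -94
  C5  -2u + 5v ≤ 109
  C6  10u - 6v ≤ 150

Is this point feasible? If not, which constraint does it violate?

not feasible — violates C5

Constraint C5: -2u + 5v = 127, which is not ≤ 109. All other constraints are satisfied.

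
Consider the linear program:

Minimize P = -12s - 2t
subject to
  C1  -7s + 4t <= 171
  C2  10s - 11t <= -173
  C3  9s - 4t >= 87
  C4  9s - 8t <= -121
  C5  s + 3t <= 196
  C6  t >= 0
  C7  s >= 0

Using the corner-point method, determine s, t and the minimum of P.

s = 241/7, t = 377/7, minimum P = -3646/7

Feasible corners and P = -12s - 2t:
  (295/9, 52) → P = -1492/3
  (1045/31, 1677/31) → P = -15894/31
  (241/7, 377/7) → P = -3646/7

The optimum lies where 9s - 8t = -121 and s + 3t = 196.
Solving simultaneously gives s = 241/7, t = 377/7.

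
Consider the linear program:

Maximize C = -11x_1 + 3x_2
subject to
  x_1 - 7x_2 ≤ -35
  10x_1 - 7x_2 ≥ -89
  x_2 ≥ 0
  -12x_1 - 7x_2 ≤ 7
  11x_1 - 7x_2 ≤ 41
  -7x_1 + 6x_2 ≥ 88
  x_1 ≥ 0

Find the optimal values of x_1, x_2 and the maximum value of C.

x_1 = 82/11, x_2 = 257/11, maximum C = -131/11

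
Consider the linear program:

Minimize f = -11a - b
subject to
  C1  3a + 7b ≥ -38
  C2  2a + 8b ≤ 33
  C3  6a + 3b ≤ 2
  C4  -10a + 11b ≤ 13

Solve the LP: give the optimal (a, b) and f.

a = 128/33, b = -78/11, minimum f = -1174/33

Vertices and f = -11a - b:
  (128/33, -78/11) → f = -1174/33
  (-509/103, -341/103) → f = 5940/103
  (-17/96, 49/48) → f = 89/96

The optimum lies where 3a + 7b = -38 and 6a + 3b = 2.
Solving simultaneously gives a = 128/33, b = -78/11.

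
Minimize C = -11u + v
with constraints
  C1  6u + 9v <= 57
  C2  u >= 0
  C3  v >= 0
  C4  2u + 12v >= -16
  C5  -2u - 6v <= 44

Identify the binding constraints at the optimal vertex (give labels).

Vertices and C = -11u + v:
  (0, 19/3) → C = 19/3
  (19/2, 0) → C = -209/2
  (0, 0) → C = 0

The minimum is at (19/2, 0). Substituting into each constraint, equality holds for C1 and C3; the remaining constraints have slack.

C1 and C3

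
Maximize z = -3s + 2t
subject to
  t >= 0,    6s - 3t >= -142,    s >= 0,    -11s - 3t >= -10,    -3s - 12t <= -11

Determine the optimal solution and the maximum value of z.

s = 0, t = 10/3, maximum z = 20/3

Feasible corners and z = -3s + 2t:
  (0, 10/3) → z = 20/3
  (0, 11/12) → z = 11/6
  (29/41, 91/123) → z = -79/123

The binding constraints are s = 0 and -11s - 3t = -10.
Solving simultaneously gives s = 0, t = 10/3.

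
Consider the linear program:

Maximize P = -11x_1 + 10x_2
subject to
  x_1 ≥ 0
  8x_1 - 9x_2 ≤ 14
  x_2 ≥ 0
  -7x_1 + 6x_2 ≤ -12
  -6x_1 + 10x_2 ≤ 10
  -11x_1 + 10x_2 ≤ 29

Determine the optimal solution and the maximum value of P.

x_1 = 90/17, x_2 = 71/17, maximum P = -280/17

Extreme points and P = -11x_1 + 10x_2:
  (7/4, 0) → P = -77/4
  (115/13, 82/13) → P = -445/13
  (12/7, 0) → P = -132/7
  (90/17, 71/17) → P = -280/17

At the optimal vertex, -7x_1 + 6x_2 = -12 and -6x_1 + 10x_2 = 10.
Solving simultaneously gives x_1 = 90/17, x_2 = 71/17.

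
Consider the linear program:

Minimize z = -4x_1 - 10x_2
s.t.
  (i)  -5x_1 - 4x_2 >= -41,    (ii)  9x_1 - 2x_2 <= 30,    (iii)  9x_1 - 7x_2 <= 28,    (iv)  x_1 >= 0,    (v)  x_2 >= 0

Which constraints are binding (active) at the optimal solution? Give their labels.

Feasible corners and z = -4x_1 - 10x_2:
  (101/23, 219/46) → z = -1499/23
  (0, 41/4) → z = -205/2
  (154/45, 2/5) → z = -796/45
  (28/9, 0) → z = -112/9
  (0, 0) → z = 0

The minimum is at (0, 41/4). Substituting into each constraint, equality holds for (i) and (iv); the remaining constraints have slack.

(i) and (iv)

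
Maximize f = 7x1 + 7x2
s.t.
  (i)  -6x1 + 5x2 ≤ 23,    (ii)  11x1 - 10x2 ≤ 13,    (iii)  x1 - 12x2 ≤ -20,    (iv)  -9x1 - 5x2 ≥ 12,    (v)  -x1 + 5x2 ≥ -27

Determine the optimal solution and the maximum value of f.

x1 = -7/3, x2 = 9/5, maximum f = -56/15

Extreme points and f = 7x1 + 7x2:
  (-176/67, 97/67) → f = -553/67
  (-7/3, 9/5) → f = -56/15
  (-244/113, 168/113) → f = -532/113

The optimum lies where -6x1 + 5x2 = 23 and -9x1 - 5x2 = 12.
Solving simultaneously gives x1 = -7/3, x2 = 9/5.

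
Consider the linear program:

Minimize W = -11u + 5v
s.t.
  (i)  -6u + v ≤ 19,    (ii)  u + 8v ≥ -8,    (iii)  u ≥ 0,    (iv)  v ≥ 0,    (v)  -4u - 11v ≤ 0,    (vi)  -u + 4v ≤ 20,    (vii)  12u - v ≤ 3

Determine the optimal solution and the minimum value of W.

Feasible corners and W = -11u + 5v:
  (0, 0) → W = 0
  (0, 5) → W = 25
  (1/4, 0) → W = -11/4
  (32/47, 243/47) → W = 863/47

At the optimal vertex, v = 0 and 12u - v = 3.
Solving simultaneously gives u = 1/4, v = 0.

u = 1/4, v = 0, minimum W = -11/4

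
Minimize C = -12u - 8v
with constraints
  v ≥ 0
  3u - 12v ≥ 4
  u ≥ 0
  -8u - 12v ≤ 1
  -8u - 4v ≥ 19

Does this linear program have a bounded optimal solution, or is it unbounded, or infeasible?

infeasible

The boundaries v = 0 and 3u - 12v = 4 meet at (4/3, 0), but that point violates -8u - 4v ≥ 19. Every candidate vertex is excluded by some other constraint, so the feasible region is empty.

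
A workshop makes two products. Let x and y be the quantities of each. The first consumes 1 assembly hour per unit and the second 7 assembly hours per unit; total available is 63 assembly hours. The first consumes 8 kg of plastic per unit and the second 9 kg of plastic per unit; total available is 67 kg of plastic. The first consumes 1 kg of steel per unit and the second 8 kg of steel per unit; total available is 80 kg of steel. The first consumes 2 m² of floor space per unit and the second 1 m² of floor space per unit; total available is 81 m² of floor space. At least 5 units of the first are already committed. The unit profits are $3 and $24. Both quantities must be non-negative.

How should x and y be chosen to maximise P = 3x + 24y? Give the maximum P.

Feasible corners and P = 3x + 24y:
  (67/8, 0) → P = 201/8
  (5, 0) → P = 15
  (5, 3) → P = 87

x = 5, y = 3, maximum P = 87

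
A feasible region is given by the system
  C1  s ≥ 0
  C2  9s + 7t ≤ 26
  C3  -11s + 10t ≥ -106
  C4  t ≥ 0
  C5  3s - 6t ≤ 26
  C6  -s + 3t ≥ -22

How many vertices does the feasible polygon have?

Intersecting each pair of boundary lines and keeping only the points that satisfy every inequality leaves:
  (0, 26/7)
  (0, 0)
  (26/9, 0)

3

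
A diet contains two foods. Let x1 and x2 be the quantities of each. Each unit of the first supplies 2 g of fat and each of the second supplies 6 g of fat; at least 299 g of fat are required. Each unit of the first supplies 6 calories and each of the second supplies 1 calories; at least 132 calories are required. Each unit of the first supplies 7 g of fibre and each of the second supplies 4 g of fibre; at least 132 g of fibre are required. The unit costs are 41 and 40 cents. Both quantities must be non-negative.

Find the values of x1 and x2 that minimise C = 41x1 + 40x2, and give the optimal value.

Feasible corners and C = 41x1 + 40x2:
  (0, 132) → C = 5280
  (299/2, 0) → C = 12259/2
  (29/2, 45) → C = 4789/2
The feasible region is unbounded (it extends along (0, 1), (1, 0)), but C strictly increases along every unbounded feasible direction, so there is no improving ray and the minimum is attained at a vertex.

At the optimal vertex, 2x1 + 6x2 = 299 and 6x1 + x2 = 132.
Solving simultaneously gives x1 = 29/2, x2 = 45.

x1 = 29/2, x2 = 45, minimum C = 4789/2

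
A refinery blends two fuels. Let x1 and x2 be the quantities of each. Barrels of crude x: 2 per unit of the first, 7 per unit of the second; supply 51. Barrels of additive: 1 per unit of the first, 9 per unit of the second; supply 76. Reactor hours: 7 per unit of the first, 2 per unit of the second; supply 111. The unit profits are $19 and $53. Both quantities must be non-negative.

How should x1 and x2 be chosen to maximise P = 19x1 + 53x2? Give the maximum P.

x1 = 15, x2 = 3, maximum P = 444

Extreme points and P = 19x1 + 53x2:
  (0, 0) → P = 0
  (0, 51/7) → P = 2703/7
  (111/7, 0) → P = 2109/7
  (15, 3) → P = 444

At the optimal vertex, 2x1 + 7x2 = 51 and 7x1 + 2x2 = 111.
Solving simultaneously gives x1 = 15, x2 = 3.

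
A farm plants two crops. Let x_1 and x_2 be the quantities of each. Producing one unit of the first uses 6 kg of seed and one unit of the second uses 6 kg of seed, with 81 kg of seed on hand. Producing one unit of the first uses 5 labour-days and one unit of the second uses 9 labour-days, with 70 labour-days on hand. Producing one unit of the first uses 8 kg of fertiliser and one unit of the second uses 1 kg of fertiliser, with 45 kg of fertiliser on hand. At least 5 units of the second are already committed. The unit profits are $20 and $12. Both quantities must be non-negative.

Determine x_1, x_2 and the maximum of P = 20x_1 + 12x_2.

x_1 = 5, x_2 = 5, maximum P = 160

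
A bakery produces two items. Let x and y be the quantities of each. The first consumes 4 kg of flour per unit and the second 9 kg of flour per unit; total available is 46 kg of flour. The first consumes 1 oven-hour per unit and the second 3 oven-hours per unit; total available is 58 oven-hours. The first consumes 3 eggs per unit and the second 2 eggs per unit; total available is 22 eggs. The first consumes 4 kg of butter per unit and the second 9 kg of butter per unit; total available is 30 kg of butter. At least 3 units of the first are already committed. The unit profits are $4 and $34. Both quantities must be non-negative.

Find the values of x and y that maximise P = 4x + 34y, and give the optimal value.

Corner points and P = 4x + 34y:
  (22/3, 0) → P = 88/3
  (3, 0) → P = 12
  (138/19, 2/19) → P = 620/19
  (3, 2) → P = 80

x = 3, y = 2, maximum P = 80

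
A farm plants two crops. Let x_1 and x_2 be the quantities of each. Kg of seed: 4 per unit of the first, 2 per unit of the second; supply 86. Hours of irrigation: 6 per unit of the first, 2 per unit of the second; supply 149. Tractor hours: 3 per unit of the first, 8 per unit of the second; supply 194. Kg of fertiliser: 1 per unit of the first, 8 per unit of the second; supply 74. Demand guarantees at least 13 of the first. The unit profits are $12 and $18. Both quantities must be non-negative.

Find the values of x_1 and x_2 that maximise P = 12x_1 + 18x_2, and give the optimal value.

Feasible corners and P = 12x_1 + 18x_2:
  (43/2, 0) → P = 258
  (13, 0) → P = 156
  (18, 7) → P = 342
  (13, 61/8) → P = 1173/4

The binding constraints are 4x_1 + 2x_2 = 86 and x_1 + 8x_2 = 74.
Solving simultaneously gives x_1 = 18, x_2 = 7.

x_1 = 18, x_2 = 7, maximum P = 342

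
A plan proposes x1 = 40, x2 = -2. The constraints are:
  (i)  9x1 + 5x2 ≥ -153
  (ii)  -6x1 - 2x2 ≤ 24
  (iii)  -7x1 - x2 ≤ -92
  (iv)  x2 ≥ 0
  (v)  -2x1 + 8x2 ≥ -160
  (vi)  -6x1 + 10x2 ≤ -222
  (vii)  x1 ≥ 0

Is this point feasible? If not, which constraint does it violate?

not feasible — violates (iv)

Constraint (iv): x2 = -2, which is not ≥ 0. All other constraints are satisfied.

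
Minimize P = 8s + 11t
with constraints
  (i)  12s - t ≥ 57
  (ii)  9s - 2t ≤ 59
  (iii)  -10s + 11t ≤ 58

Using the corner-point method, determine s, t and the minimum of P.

Extreme points and P = 8s + 11t:
  (11/3, -13) → P = -341/3
  (685/122, 633/61) → P = 9703/61
  (765/79, 1112/79) → P = 18352/79

The optimum lies where 12s - t = 57 and 9s - 2t = 59.
Solving simultaneously gives s = 11/3, t = -13.

s = 11/3, t = -13, minimum P = -341/3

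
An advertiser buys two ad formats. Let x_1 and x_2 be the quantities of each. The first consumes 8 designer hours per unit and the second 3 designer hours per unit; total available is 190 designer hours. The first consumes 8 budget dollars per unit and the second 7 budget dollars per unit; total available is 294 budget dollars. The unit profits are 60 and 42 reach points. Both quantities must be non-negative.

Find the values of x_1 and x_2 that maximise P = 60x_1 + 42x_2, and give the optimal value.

Vertices and P = 60x_1 + 42x_2:
  (0, 0) → P = 0
  (0, 42) → P = 1764
  (95/4, 0) → P = 1425
  (14, 26) → P = 1932

x_1 = 14, x_2 = 26, maximum P = 1932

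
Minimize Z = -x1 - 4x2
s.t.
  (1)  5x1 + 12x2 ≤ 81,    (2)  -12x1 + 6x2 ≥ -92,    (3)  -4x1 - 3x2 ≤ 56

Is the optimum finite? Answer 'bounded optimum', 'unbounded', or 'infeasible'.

bounded optimum

Extreme points and Z = -x1 - 4x2:
  (265/29, 256/87) → Z = -1819/87
  (-305/11, 604/33) → Z = -1501/33
  (-1, -52/3) → Z = 211/3
The feasible region has finitely many vertices and no improving ray; the minimum is -1501/33 at (-305/11, 604/33).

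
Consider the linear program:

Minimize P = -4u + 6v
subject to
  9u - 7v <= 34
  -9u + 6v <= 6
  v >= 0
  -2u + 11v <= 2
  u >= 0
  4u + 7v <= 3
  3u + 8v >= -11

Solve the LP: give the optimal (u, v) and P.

u = 3/4, v = 0, minimum P = -3

Extreme points and P = -4u + 6v:
  (0, 0) → P = 0
  (3/4, 0) → P = -3
  (0, 2/11) → P = 12/11
  (19/58, 7/29) → P = 4/29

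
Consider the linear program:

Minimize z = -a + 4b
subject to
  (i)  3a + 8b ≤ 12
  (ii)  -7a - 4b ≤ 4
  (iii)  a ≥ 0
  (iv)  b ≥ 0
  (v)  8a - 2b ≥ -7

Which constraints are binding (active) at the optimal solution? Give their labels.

(i) and (iv)

Corner points and z = -a + 4b:
  (0, 3/2) → z = 6
  (4, 0) → z = -4
  (0, 0) → z = 0

The minimum is at (4, 0). Substituting into each constraint, equality holds for (i) and (iv); the remaining constraints have slack.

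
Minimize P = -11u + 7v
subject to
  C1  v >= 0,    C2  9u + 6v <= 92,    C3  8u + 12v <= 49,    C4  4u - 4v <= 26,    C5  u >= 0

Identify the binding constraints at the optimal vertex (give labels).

C1 and C3

Corner points and P = -11u + 7v:
  (49/8, 0) → P = -539/8
  (0, 0) → P = 0
  (0, 49/12) → P = 343/12

The minimum is at (49/8, 0). Substituting into each constraint, equality holds for C1 and C3; the remaining constraints have slack.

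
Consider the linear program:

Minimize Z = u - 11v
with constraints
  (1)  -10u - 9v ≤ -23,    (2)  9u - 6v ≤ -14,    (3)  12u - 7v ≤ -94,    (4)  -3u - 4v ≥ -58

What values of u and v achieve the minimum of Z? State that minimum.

The optimum lies where -10u - 9v = -23 and -3u - 4v = -58.
Solving simultaneously gives u = -430/13, v = 511/13.

u = -430/13, v = 511/13, minimum Z = -6051/13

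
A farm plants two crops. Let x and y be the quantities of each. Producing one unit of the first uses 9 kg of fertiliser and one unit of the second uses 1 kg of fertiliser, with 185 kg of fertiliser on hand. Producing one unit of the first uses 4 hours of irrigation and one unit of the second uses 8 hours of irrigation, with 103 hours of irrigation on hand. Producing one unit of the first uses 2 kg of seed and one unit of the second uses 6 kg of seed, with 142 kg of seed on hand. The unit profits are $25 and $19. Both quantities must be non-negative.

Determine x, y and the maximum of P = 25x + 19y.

Corner points and P = 25x + 19y:
  (0, 0) → P = 0
  (0, 103/8) → P = 1957/8
  (185/9, 0) → P = 4625/9
  (81/4, 11/4) → P = 1117/2

x = 81/4, y = 11/4, maximum P = 1117/2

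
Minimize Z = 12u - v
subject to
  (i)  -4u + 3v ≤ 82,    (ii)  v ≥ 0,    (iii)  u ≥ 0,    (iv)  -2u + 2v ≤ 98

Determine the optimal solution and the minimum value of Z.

Corner points and Z = 12u - v:
  (0, 82/3) → Z = -82/3
  (65, 114) → Z = 666
  (0, 0) → Z = 0
The feasible region is unbounded (it extends along (1, 1), (1, 0)), but Z strictly increases along every unbounded feasible direction, so there is no improving ray and the minimum is attained at a vertex.

u = 0, v = 82/3, minimum Z = -82/3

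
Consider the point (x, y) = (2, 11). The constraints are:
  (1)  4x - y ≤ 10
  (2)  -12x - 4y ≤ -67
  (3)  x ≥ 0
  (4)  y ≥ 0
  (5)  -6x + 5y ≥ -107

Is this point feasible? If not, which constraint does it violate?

(1): -3 ≤ 10 ✓
(2): -68 ≤ -67 ✓
(3): 2 ≥ 0 ✓
(4): 11 ≥ 0 ✓
(5): 43 ≥ -107 ✓

feasible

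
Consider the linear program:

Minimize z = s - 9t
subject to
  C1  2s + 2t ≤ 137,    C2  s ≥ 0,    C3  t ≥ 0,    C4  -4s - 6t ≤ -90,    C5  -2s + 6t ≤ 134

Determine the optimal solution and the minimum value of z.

s = 277/8, t = 271/8, minimum z = -1081/4

Corner points and z = s - 9t:
  (137/2, 0) → z = 137/2
  (277/8, 271/8) → z = -1081/4
  (0, 15) → z = -135
  (0, 67/3) → z = -201
  (45/2, 0) → z = 45/2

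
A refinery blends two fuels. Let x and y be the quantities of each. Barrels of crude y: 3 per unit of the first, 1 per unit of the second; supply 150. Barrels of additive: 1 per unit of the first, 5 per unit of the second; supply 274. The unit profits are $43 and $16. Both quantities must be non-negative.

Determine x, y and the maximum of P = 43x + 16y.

x = 34, y = 48, maximum P = 2230

Extreme points and P = 43x + 16y:
  (0, 0) → P = 0
  (0, 274/5) → P = 4384/5
  (50, 0) → P = 2150
  (34, 48) → P = 2230

The optimum lies where 3x + y = 150 and x + 5y = 274.
Solving simultaneously gives x = 34, y = 48.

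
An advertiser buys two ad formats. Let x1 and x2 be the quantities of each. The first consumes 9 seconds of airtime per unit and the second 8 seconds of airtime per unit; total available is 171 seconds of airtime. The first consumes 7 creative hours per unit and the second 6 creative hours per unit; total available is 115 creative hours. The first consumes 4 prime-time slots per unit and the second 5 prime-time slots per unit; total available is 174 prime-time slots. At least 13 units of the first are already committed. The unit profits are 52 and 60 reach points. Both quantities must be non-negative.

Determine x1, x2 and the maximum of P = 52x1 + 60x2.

x1 = 13, x2 = 4, maximum P = 916

Extreme points and P = 52x1 + 60x2:
  (115/7, 0) → P = 5980/7
  (13, 0) → P = 676
  (13, 4) → P = 916

The binding constraints are 7x1 + 6x2 = 115 and x1 = 13.
Solving simultaneously gives x1 = 13, x2 = 4.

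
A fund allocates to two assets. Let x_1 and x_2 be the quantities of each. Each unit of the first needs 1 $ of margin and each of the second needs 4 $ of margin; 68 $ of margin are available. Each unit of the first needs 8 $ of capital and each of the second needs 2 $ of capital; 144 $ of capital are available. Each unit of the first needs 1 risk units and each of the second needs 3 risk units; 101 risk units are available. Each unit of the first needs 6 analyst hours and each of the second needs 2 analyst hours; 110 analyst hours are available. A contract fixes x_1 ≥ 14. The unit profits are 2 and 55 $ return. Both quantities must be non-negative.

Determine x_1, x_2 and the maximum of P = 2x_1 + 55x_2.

Vertices and P = 2x_1 + 55x_2:
  (18, 0) → P = 36
  (14, 0) → P = 28
  (17, 4) → P = 254
  (14, 13) → P = 743

x_1 = 14, x_2 = 13, maximum P = 743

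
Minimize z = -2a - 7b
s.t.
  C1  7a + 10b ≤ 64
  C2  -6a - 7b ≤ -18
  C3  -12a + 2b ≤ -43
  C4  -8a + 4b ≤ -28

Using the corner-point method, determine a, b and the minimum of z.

Extreme points and z = -2a - 7b:
  (134/27, 79/27) → z = -821/27
  (337/96, -7/16) → z = -95/24
  (29/8, 1/4) → z = -9
The feasible region is unbounded (it extends along (7, -6), (10, -7)), but z strictly increases along every unbounded feasible direction, so there is no improving ray and the minimum is attained at a vertex.

The binding constraints are 7a + 10b = 64 and -8a + 4b = -28.
Solving simultaneously gives a = 134/27, b = 79/27.

a = 134/27, b = 79/27, minimum z = -821/27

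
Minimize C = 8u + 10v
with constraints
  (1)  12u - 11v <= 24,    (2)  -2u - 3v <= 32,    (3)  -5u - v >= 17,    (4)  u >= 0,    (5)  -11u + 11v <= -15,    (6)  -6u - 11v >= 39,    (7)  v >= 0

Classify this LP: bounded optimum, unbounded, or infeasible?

infeasible

The boundaries -6u - 11v = 39 and v = 0 meet at (-13/2, 0), but that point violates u ≥ 0. Every candidate vertex is excluded by some other constraint, so the feasible region is empty.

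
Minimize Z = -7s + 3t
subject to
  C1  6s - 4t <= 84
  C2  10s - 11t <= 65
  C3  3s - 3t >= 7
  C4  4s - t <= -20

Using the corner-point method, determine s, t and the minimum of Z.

s = -285/34, t = -230/17, minimum Z = 615/34

Vertices and Z = -7s + 3t:
  (-118/3, -125/3) → Z = 451/3
  (-285/34, -230/17) → Z = 615/34
  (-67/9, -88/9) → Z = 205/9

At the optimal vertex, 10s - 11t = 65 and 4s - t = -20.
Solving simultaneously gives s = -285/34, t = -230/17.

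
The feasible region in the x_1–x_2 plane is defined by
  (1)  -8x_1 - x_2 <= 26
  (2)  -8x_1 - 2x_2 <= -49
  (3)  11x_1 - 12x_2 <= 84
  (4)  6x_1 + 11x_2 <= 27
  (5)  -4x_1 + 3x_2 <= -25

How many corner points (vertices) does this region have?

3

Intersecting each pair of boundary lines and keeping only the points that satisfy every inequality leaves:
  (378/59, -133/118)
  (485/76, -39/38)
  (1248/193, -207/193)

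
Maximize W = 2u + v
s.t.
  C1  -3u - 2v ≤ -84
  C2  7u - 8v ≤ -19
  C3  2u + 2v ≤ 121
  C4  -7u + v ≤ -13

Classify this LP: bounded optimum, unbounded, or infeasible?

bounded optimum

Feasible corners and W = 2u + v:
  (317/19, 645/38) → W = 1913/38
  (110/17, 549/17) → W = 769/17
  (31, 59/2) → W = 183/2
  (147/16, 821/16) → W = 1115/16
The feasible region has finitely many vertices and no improving ray; the maximum is 183/2 at (31, 59/2).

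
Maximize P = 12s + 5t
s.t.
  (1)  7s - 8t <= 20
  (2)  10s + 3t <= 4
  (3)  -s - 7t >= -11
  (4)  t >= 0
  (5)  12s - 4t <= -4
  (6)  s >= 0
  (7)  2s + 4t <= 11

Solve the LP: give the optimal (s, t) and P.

Vertices and P = 12s + 5t:
  (1/19, 22/19) → P = 122/19
  (0, 4/3) → P = 20/3
  (0, 1) → P = 5

The optimum lies where 10s + 3t = 4 and s = 0.
Solving simultaneously gives s = 0, t = 4/3.

s = 0, t = 4/3, maximum P = 20/3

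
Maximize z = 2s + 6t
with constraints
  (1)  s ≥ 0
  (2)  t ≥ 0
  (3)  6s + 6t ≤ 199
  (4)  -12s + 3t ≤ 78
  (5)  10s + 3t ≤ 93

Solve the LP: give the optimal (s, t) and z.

Feasible corners and z = 2s + 6t:
  (0, 0) → z = 0
  (0, 26) → z = 156
  (93/10, 0) → z = 93/5
  (15/22, 316/11) → z = 1911/11

The binding constraints are -12s + 3t = 78 and 10s + 3t = 93.
Solving simultaneously gives s = 15/22, t = 316/11.

s = 15/22, t = 316/11, maximum z = 1911/11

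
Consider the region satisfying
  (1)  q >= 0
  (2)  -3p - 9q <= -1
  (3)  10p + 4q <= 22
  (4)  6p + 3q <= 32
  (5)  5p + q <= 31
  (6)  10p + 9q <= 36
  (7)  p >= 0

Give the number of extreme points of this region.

5

Pairwise boundary intersections that survive every other constraint:
  (1/3, 0)
  (11/5, 0)
  (0, 1/9)
  (27/25, 14/5)
  (0, 4)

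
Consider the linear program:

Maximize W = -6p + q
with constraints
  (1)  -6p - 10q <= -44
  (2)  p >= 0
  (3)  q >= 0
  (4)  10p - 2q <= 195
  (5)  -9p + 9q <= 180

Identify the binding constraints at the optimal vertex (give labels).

(2) and (5)

Corner points and W = -6p + q:
  (0, 22/5) → W = 22/5
  (22/3, 0) → W = -44
  (0, 20) → W = 20
  (39/2, 0) → W = -117
  (235/8, 395/8) → W = -1015/8

The maximum is at (0, 20). Substituting into each constraint, equality holds for (2) and (5); the remaining constraints have slack.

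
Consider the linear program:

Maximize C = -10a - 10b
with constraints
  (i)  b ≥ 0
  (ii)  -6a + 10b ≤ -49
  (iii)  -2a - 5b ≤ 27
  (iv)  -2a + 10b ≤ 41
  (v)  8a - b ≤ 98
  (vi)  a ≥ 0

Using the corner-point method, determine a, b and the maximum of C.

Feasible corners and C = -10a - 10b:
  (49/6, 0) → C = -245/3
  (49/4, 0) → C = -245/2
  (931/74, 98/37) → C = -5635/37

At the optimal vertex, b = 0 and -6a + 10b = -49.
Solving simultaneously gives a = 49/6, b = 0.

a = 49/6, b = 0, maximum C = -245/3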